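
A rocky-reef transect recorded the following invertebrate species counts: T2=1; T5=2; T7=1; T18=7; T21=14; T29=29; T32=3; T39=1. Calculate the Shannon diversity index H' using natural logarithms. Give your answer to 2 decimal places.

Total N = 1+2+1+7+14+29+3+1 = 58, so the proportions are 0.0172, 0.0345, 0.0172, 0.1207, 0.2414, 0.5, 0.0517, 0.0172 (working shown to 4 dp, full precision carried).
Each pᵢ ln pᵢ term: 0.0172×(-4.0604)=-0.0700, 0.0345×(-3.3673)=-0.1161, 0.0172×(-4.0604)=-0.0700, 0.1207×(-2.1145)=-0.2552, 0.2414×(-1.4214)=-0.3431, 0.5×(-0.6931)=-0.3466, 0.0517×(-2.9618)=-0.1532, 0.0172×(-4.0604)=-0.0700.
Sum = -1.4242, so H' = 1.42.

1.42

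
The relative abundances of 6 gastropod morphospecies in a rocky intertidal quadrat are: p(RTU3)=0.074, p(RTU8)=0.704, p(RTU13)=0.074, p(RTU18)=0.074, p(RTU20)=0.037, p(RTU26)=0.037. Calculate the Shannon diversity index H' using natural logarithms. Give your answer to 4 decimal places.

1.0691

Each pᵢ ln pᵢ term (working shown to 6 dp, full precision carried): 0.074×(-2.603690)=-0.192673, 0.704×(-0.350977)=-0.247088, 0.074×(-2.603690)=-0.192673, 0.074×(-2.603690)=-0.192673, 0.037×(-3.296837)=-0.121983, 0.037×(-3.296837)=-0.121983.
Sum = -1.069073, so H' = 1.0691.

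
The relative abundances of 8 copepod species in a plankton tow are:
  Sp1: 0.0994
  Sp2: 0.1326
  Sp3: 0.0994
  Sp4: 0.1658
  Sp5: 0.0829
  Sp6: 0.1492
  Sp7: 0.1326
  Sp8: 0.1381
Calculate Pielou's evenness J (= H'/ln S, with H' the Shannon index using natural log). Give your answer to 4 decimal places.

0.9889

H' = −Σ pᵢ ln pᵢ = −((-0.229475) + (-0.267907) + (-0.229475) + (-0.297938) + (-0.206431) + (-0.283848) + (-0.267907) + (-0.273407)) = 2.056390 (working shown to 6 dp, full precision carried).
With S = 8 species, ln S = 2.079442, so J = 2.056390/2.079442 = 0.988914, i.e. 0.9889 to 4 decimal places.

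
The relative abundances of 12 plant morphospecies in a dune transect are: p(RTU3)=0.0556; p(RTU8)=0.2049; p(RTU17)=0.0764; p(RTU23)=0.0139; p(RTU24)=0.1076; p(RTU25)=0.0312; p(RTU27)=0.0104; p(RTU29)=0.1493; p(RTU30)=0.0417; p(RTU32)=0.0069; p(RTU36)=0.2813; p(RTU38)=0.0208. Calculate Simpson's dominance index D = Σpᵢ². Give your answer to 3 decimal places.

D = 0.0556² + 0.2049² + 0.0764² + 0.0139² + 0.1076² + 0.0312² + 0.0104² + 0.1493² + 0.0417² + 0.0069² + 0.2813² + 0.0208² = 0.00309 + 0.04198 + 0.00584 + 0.00019 + 0.01158 + 0.00097 + 0.00011 + 0.02229 + 0.00174 + 0.00005 + 0.07913 + 0.00043 = 0.16740 (working shown to 5 dp, full precision carried).
To 3 decimal places, D = 0.167.

0.167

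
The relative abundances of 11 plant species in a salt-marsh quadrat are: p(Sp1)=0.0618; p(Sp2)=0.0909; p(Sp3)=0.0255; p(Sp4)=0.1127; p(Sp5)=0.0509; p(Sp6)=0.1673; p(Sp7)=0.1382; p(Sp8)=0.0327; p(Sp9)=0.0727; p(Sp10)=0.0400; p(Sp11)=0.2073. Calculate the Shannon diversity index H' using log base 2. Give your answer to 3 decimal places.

Each pᵢ log₂ pᵢ term (working shown to 5 dp, full precision carried): 0.0618×(-4.01625)=-0.24820, 0.0909×(-3.45958)=-0.31448, 0.0255×(-5.29336)=-0.13498, 0.1127×(-3.14944)=-0.35494, 0.0509×(-4.29619)=-0.21868, 0.1673×(-2.57949)=-0.43155, 0.1382×(-2.85517)=-0.39458, 0.0327×(-4.93457)=-0.16136, 0.0727×(-3.78190)=-0.27494, 0.04×(-4.64386)=-0.18575, 0.2073×(-2.27021)=-0.47061.
Sum = -3.19008, so H' = 3.190.

3.190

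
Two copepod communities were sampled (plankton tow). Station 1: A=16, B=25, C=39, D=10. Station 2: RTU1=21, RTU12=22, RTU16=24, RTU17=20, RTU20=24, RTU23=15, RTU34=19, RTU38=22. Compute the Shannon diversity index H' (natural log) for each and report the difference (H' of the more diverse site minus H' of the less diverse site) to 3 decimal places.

Station 1: N=90, proportions 0.17778, 0.27778, 0.43333, 0.11111, giving H' = 1.26939 (working shown to 5 dp, full precision carried).
Station 2: N=167, proportions 0.12575, 0.13174, 0.14371, 0.11976, 0.14371, 0.08982, 0.11377, 0.13174, giving H' = 2.07029.
Difference = |1.26939 − 2.07029| = 0.80090, i.e. 0.801 to 3 decimal places.

0.801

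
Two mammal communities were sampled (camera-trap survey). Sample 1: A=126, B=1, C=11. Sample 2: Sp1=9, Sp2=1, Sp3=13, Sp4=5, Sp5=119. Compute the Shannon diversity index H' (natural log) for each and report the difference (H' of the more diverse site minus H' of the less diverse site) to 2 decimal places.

Sample 1: N=138, proportions 0.913, 0.0072, 0.0797, giving H' = 0.3204 (working shown to 4 dp, full precision carried).
Sample 2: N=147, proportions 0.0612, 0.0068, 0.0884, 0.034, 0.8095, giving H' = 0.7055.
Difference = |0.3204 − 0.7055| = 0.3851, i.e. 0.39 to 2 decimal places.

0.39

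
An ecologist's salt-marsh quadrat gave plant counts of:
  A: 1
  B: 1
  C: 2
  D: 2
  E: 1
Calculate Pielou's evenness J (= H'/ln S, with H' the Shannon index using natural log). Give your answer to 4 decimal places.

Total N = 1+1+2+2+1 = 7, so the proportions are 0.142857, 0.142857, 0.285714, 0.285714, 0.142857 (working shown to 6 dp, full precision carried).
H' = −Σ pᵢ ln pᵢ = −((-0.277987) + (-0.277987) + (-0.357932) + (-0.357932) + (-0.277987)) = 1.549826.
With S = 5 species, ln S = 1.609438, so J = 1.549826/1.609438 = 0.962961, i.e. 0.9630 to 4 decimal places.

0.9630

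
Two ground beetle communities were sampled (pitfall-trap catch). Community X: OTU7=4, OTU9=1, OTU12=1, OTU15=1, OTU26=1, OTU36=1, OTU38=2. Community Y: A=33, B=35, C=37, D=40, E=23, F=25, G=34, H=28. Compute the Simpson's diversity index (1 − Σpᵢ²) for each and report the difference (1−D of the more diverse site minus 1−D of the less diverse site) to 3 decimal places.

Community X: N=11, proportions 0.36364, 0.09091, 0.09091, 0.09091, 0.09091, 0.09091, 0.18182, giving 1−D = 0.79339 (working shown to 5 dp, full precision carried).
Community Y: N=255, proportions 0.12941, 0.13725, 0.1451, 0.15686, 0.0902, 0.09804, 0.13333, 0.1098, giving 1−D = 0.87117.
Difference = |0.79339 − 0.87117| = 0.07778, i.e. 0.078 to 3 decimal places.

0.078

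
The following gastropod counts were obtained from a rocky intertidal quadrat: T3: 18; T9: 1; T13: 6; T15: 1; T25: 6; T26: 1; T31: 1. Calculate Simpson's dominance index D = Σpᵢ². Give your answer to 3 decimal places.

Total N = 18+1+6+1+6+1+1 = 34, so the proportions are 0.52941, 0.02941, 0.17647, 0.02941, 0.17647, 0.02941, 0.02941 (working shown to 5 dp, full precision carried).
D = 0.52941² + 0.02941² + 0.17647² + 0.02941² + 0.17647² + 0.02941² + 0.02941² = 0.28028 + 0.00087 + 0.03114 + 0.00087 + 0.03114 + 0.00087 + 0.00087 = 0.34602.
To 3 decimal places, D = 0.346.

0.346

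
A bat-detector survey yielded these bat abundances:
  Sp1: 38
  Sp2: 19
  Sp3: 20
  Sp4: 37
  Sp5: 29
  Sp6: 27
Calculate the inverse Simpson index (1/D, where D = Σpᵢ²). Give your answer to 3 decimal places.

5.618

Total N = 38+19+20+37+29+27 = 170, so the proportions are 0.2235294, 0.1117647, 0.1176471, 0.2176471, 0.1705882, 0.1588235 (working shown to 7 dp, full precision carried).
D = 0.2235294² + 0.1117647² + 0.1176471² + 0.2176471² + 0.1705882² + 0.1588235² = 0.0499654 + 0.0124913 + 0.0138408 + 0.0473702 + 0.0291003 + 0.0252249 = 0.1779931.
So 1/D = 5.61820, i.e. 5.618 to 3 decimal places.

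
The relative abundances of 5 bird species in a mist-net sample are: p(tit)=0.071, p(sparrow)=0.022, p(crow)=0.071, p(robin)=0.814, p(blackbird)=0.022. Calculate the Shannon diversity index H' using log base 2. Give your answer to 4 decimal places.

1.0258

Each pᵢ log₂ pᵢ term (working shown to 6 dp, full precision carried): 0.071×(-3.816037)=-0.270939, 0.022×(-5.506353)=-0.121140, 0.071×(-3.816037)=-0.270939, 0.814×(-0.296899)=-0.241676, 0.022×(-5.506353)=-0.121140.
Sum = -1.025833, so H' = 1.0258.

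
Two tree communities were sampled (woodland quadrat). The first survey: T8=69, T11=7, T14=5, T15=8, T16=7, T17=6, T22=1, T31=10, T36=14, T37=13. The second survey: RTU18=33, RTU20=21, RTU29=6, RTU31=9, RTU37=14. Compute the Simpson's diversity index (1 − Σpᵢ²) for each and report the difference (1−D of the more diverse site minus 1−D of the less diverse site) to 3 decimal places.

0.011

The first survey: N=140, proportions 0.49286, 0.05, 0.03571, 0.05714, 0.05, 0.04286, 0.00714, 0.07143, 0.1, 0.09286, giving 1−D = 0.72194 (working shown to 5 dp, full precision carried).
The second survey: N=83, proportions 0.39759, 0.25301, 0.07229, 0.10843, 0.16867, giving 1−D = 0.73247.
Difference = |0.72194 − 0.73247| = 0.01053, i.e. 0.011 to 3 decimal places.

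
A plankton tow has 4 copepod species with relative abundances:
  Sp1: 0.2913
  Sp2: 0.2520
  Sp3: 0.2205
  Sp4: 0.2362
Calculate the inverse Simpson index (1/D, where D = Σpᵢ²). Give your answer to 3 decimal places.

D = 0.2913² + 0.252² + 0.2205² + 0.2362² = 0.0848557 + 0.0635040 + 0.0486203 + 0.0557904 = 0.2527704 (working shown to 7 dp, full precision carried).
So 1/D = 3.95616, i.e. 3.956 to 3 decimal places.

3.956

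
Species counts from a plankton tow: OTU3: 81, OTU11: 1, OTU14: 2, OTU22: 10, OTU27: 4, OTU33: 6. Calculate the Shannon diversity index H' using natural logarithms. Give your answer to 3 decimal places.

0.830

Total N = 81+1+2+10+4+6 = 104, so the proportions are 0.77885, 0.00962, 0.01923, 0.09615, 0.03846, 0.05769 (working shown to 5 dp, full precision carried).
Each pᵢ ln pᵢ term: 0.77885×(-0.24994)=-0.19467, 0.00962×(-4.64439)=-0.04466, 0.01923×(-3.95124)=-0.07599, 0.09615×(-2.34181)=-0.22517, 0.03846×(-3.25810)=-0.12531, 0.05769×(-2.85263)=-0.16457.
Sum = -0.83037, so H' = 0.830.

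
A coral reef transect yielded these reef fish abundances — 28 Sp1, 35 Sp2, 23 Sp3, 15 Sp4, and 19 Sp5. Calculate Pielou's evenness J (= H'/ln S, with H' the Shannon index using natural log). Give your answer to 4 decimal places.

0.9738

Total N = 28+35+23+15+19 = 120, so the proportions are 0.233333, 0.291667, 0.191667, 0.125, 0.158333 (working shown to 6 dp, full precision carried).
H' = −Σ pᵢ ln pᵢ = −((-0.339567) + (-0.359375) + (-0.316633) + (-0.259930) + (-0.291817)) = 1.567322.
With S = 5 species, ln S = 1.609438, so J = 1.567322/1.609438 = 0.973832, i.e. 0.9738 to 4 decimal places.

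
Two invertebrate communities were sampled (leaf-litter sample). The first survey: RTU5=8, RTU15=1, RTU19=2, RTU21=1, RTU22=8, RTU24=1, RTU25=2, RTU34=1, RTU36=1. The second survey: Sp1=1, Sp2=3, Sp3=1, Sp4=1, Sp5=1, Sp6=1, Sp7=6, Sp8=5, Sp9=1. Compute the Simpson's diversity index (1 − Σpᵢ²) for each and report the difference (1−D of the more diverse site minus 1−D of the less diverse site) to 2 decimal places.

The first survey: N=25, proportions 0.32, 0.04, 0.08, 0.04, 0.32, 0.04, 0.08, 0.04, 0.04, giving 1−D = 0.7744 (working shown to 4 dp, full precision carried).
The second survey: N=20, proportions 0.05, 0.15, 0.05, 0.05, 0.05, 0.05, 0.3, 0.25, 0.05, giving 1−D = 0.8100.
Difference = |0.7744 − 0.8100| = 0.0356, i.e. 0.04 to 2 decimal places.

0.04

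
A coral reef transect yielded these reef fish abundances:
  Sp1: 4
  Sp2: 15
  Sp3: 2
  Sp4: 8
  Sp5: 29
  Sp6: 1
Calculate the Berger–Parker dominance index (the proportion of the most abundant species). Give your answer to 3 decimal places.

0.492

Total N = 4+15+2+8+29+1 = 59, so the proportions are 0.0678, 0.25424, 0.0339, 0.13559, 0.49153, 0.01695 (working shown to 5 dp, full precision carried).
The largest proportion is 0.49153, i.e. d = 0.492 to 3 decimal places.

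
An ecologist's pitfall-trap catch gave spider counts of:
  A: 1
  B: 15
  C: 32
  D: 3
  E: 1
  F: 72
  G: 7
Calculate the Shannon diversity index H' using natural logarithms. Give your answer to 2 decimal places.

Total N = 1+15+32+3+1+72+7 = 131, so the proportions are 0.0076, 0.1145, 0.2443, 0.0229, 0.0076, 0.5496, 0.0534 (working shown to 4 dp, full precision carried).
Each pᵢ ln pᵢ term: 0.0076×(-4.8752)=-0.0372, 0.1145×(-2.1671)=-0.2481, 0.2443×(-1.4095)=-0.3443, 0.0229×(-3.7766)=-0.0865, 0.0076×(-4.8752)=-0.0372, 0.5496×(-0.5985)=-0.3290, 0.0534×(-2.9293)=-0.1565.
Sum = -1.2389, so H' = 1.24.

1.24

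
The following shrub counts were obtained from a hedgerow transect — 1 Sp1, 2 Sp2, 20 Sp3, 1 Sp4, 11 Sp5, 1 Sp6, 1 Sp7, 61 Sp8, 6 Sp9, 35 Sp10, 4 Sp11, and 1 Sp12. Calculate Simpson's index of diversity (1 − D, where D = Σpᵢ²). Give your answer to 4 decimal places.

0.7334

Total N = 1+2+20+1+11+1+1+61+6+35+4+1 = 144, so the proportions are 0.006944, 0.013889, 0.138889, 0.006944, 0.076389, 0.006944, 0.006944, 0.423611, 0.041667, 0.243056, 0.027778, 0.006944 (working shown to 6 dp, full precision carried).
D = 0.006944² + 0.013889² + 0.138889² + 0.006944² + 0.076389² + 0.006944² + 0.006944² + 0.423611² + 0.041667² + 0.243056² + 0.027778² + 0.006944² = 0.000048 + 0.000193 + 0.019290 + 0.000048 + 0.005835 + 0.000048 + 0.000048 + 0.179446 + 0.001736 + 0.059076 + 0.000772 + 0.000048 = 0.266590.
So 1 − D = 0.733410, i.e. 0.7334 to 4 decimal places.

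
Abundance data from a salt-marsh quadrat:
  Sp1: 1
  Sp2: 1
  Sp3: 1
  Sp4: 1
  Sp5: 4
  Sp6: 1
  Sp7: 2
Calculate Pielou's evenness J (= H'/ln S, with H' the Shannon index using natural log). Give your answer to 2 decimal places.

0.91

Total N = 1+1+1+1+4+1+2 = 11, so the proportions are 0.0909, 0.0909, 0.0909, 0.0909, 0.3636, 0.0909, 0.1818 (working shown to 4 dp, full precision carried).
H' = −Σ pᵢ ln pᵢ = −((-0.2180) + (-0.2180) + (-0.2180) + (-0.2180) + (-0.3679) + (-0.2180) + (-0.3100)) = 1.7678.
With S = 7 species, ln S = 1.9459, so J = 1.7678/1.9459 = 0.9084, i.e. 0.91 to 2 decimal places.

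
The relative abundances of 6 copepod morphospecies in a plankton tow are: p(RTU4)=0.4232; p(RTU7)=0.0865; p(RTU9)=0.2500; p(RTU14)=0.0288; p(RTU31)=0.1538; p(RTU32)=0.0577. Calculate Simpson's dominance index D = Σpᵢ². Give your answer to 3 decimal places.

D = 0.4232² + 0.0865² + 0.25² + 0.0288² + 0.1538² + 0.0577² = 0.17910 + 0.00748 + 0.06250 + 0.00083 + 0.02365 + 0.00333 = 0.27689 (working shown to 5 dp, full precision carried).
To 3 decimal places, D = 0.277.

0.277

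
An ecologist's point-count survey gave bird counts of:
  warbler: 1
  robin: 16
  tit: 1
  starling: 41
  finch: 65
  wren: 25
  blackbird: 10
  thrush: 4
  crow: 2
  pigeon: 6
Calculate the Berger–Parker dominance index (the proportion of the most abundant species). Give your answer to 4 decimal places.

0.3801

Total N = 1+16+1+41+65+25+10+4+2+6 = 171, so the proportions are 0.005848, 0.093567, 0.005848, 0.239766, 0.380117, 0.146199, 0.05848, 0.023392, 0.011696, 0.035088 (working shown to 6 dp, full precision carried).
The largest proportion is 0.380117, i.e. d = 0.3801 to 4 decimal places.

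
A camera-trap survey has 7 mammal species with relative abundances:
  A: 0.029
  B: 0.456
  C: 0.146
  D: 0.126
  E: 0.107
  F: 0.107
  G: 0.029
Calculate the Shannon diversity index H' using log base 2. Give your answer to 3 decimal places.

Each pᵢ log₂ pᵢ term (working shown to 5 dp, full precision carried): 0.029×(-5.10780)=-0.14813, 0.456×(-1.13289)=-0.51660, 0.146×(-2.77596)=-0.40529, 0.126×(-2.98850)=-0.37655, 0.107×(-3.22432)=-0.34500, 0.107×(-3.22432)=-0.34500, 0.029×(-5.10780)=-0.14813.
Sum = -2.28470, so H' = 2.285.

2.285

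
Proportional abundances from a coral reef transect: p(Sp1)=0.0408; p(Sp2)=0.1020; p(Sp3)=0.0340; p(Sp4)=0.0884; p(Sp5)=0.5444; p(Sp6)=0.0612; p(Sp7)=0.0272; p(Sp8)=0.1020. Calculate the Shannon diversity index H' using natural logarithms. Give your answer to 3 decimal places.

1.526

Each pᵢ ln pᵢ term (working shown to 5 dp, full precision carried): 0.0408×(-3.19907)=-0.13052, 0.102×(-2.28278)=-0.23284, 0.034×(-3.38139)=-0.11497, 0.0884×(-2.42588)=-0.21445, 0.5444×(-0.60807)=-0.33103, 0.0612×(-2.79361)=-0.17097, 0.0272×(-3.60454)=-0.09804, 0.102×(-2.28278)=-0.23284.
Sum = -1.52567, so H' = 1.526.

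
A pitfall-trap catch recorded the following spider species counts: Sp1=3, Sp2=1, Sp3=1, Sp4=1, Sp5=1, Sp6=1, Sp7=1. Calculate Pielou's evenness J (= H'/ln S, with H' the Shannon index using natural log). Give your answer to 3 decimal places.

0.941

Total N = 3+1+1+1+1+1+1 = 9, so the proportions are 0.33333, 0.11111, 0.11111, 0.11111, 0.11111, 0.11111, 0.11111 (working shown to 5 dp, full precision carried).
H' = −Σ pᵢ ln pᵢ = −((-0.36620) + (-0.24414) + (-0.24414) + (-0.24414) + (-0.24414) + (-0.24414) + (-0.24414)) = 1.83102.
With S = 7 species, ln S = 1.94591, so J = 1.83102/1.94591 = 0.94096, i.e. 0.941 to 3 decimal places.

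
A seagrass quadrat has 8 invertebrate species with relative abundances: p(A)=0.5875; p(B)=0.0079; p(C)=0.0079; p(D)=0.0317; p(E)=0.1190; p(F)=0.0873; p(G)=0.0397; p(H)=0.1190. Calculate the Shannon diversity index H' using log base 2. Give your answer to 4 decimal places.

Each pᵢ log₂ pᵢ term (working shown to 6 dp, full precision carried): 0.5875×(-0.767339)=-0.450812, 0.0079×(-6.983932)=-0.055173, 0.0079×(-6.983932)=-0.055173, 0.0317×(-4.979373)=-0.157846, 0.119×(-3.070967)=-0.365445, 0.0873×(-3.517875)=-0.307110, 0.0397×(-4.654717)=-0.184792, 0.119×(-3.070967)=-0.365445.
Sum = -1.941797, so H' = 1.9418.

1.9418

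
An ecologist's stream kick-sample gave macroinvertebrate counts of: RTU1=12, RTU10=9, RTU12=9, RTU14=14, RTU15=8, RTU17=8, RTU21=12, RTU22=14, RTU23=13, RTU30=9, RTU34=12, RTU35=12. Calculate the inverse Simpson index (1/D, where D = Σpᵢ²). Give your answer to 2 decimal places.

Total N = 12+9+9+14+8+8+12+14+13+9+12+12 = 132, so the proportions are 0.0909091, 0.0681818, 0.0681818, 0.1060606, 0.0606061, 0.0606061, 0.0909091, 0.1060606, 0.0984848, 0.0681818, 0.0909091, 0.0909091 (working shown to 7 dp, full precision carried).
D = 0.0909091² + 0.0681818² + 0.0681818² + 0.1060606² + 0.0606061² + 0.0606061² + 0.0909091² + 0.1060606² + 0.0984848² + 0.0681818² + 0.0909091² + 0.0909091² = 0.0082645 + 0.0046488 + 0.0046488 + 0.0112489 + 0.0036731 + 0.0036731 + 0.0082645 + 0.0112489 + 0.0096993 + 0.0046488 + 0.0082645 + 0.0082645 = 0.0865473.
So 1/D = 11.5544, i.e. 11.55 to 2 decimal places.

11.55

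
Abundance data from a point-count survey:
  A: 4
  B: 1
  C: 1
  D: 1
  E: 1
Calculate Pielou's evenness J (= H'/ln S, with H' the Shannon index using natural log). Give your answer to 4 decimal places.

0.8614

Total N = 4+1+1+1+1 = 8, so the proportions are 0.5, 0.125, 0.125, 0.125, 0.125 (working shown to 6 dp, full precision carried).
H' = −Σ pᵢ ln pᵢ = −((-0.346574) + (-0.259930) + (-0.259930) + (-0.259930) + (-0.259930)) = 1.386294.
With S = 5 species, ln S = 1.609438, so J = 1.386294/1.609438 = 0.861353, i.e. 0.8614 to 4 decimal places.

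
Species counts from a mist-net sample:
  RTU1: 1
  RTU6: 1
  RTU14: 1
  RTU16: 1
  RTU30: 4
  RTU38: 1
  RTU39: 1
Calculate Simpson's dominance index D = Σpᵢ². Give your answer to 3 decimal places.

0.220

Total N = 1+1+1+1+4+1+1 = 10, so the proportions are 0.1, 0.1, 0.1, 0.1, 0.4, 0.1, 0.1 (working shown to 5 dp, full precision carried).
D = 0.1² + 0.1² + 0.1² + 0.1² + 0.4² + 0.1² + 0.1² = 0.01000 + 0.01000 + 0.01000 + 0.01000 + 0.16000 + 0.01000 + 0.01000 = 0.22000.
To 3 decimal places, D = 0.220.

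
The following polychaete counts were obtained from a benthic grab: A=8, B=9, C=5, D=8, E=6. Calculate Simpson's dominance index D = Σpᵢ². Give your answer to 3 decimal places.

Total N = 8+9+5+8+6 = 36, so the proportions are 0.22222, 0.25, 0.13889, 0.22222, 0.16667 (working shown to 5 dp, full precision carried).
D = 0.22222² + 0.25² + 0.13889² + 0.22222² + 0.16667² = 0.04938 + 0.06250 + 0.01929 + 0.04938 + 0.02778 = 0.20833.
To 3 decimal places, D = 0.208.

0.208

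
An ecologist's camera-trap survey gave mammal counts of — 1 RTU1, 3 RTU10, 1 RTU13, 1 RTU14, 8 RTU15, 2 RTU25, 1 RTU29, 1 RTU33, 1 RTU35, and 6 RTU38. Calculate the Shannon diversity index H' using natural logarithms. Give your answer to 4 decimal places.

Total N = 1+3+1+1+8+2+1+1+1+6 = 25, so the proportions are 0.04, 0.12, 0.04, 0.04, 0.32, 0.08, 0.04, 0.04, 0.04, 0.24 (working shown to 6 dp, full precision carried).
Each pᵢ ln pᵢ term: 0.04×(-3.218876)=-0.128755, 0.12×(-2.120264)=-0.254432, 0.04×(-3.218876)=-0.128755, 0.04×(-3.218876)=-0.128755, 0.32×(-1.139434)=-0.364619, 0.08×(-2.525729)=-0.202058, 0.04×(-3.218876)=-0.128755, 0.04×(-3.218876)=-0.128755, 0.04×(-3.218876)=-0.128755, 0.24×(-1.427116)=-0.342508.
Sum = -1.936147, so H' = 1.9361.

1.9361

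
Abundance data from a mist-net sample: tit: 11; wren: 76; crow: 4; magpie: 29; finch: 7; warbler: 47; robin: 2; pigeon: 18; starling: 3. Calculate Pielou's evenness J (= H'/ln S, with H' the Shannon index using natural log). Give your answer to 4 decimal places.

0.7642

Total N = 11+76+4+29+7+47+2+18+3 = 197, so the proportions are 0.055838, 0.385787, 0.020305, 0.147208, 0.035533, 0.238579, 0.010152, 0.091371, 0.015228 (working shown to 6 dp, full precision carried).
H' = −Σ pᵢ ln pᵢ = −((-0.161109) + (-0.367451) + (-0.079125) + (-0.282037) + (-0.118584) + (-0.341897) + (-0.046600) + (-0.218634) + (-0.063725)) = 1.679161.
With S = 9 species, ln S = 2.197225, so J = 1.679161/2.197225 = 0.764219, i.e. 0.7642 to 4 decimal places.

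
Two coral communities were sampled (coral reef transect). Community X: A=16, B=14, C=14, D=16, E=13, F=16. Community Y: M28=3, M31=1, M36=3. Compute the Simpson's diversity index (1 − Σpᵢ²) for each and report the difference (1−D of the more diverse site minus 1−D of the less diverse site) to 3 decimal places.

Community X: N=89, proportions 0.179775, 0.157303, 0.157303, 0.179775, 0.146067, 0.179775, giving 1−D = 0.832218 (working shown to 6 dp, full precision carried).
Community Y: N=7, proportions 0.428571, 0.142857, 0.428571, giving 1−D = 0.612245.
Difference = |0.832218 − 0.612245| = 0.219973, i.e. 0.220 to 3 decimal places.

0.220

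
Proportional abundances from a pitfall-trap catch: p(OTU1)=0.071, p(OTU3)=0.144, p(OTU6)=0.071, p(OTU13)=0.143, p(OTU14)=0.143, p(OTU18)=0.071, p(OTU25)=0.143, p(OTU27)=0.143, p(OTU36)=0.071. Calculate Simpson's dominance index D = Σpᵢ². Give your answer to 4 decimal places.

0.1227

D = 0.071² + 0.144² + 0.071² + 0.143² + 0.143² + 0.071² + 0.143² + 0.143² + 0.071² = 0.005041 + 0.020736 + 0.005041 + 0.020449 + 0.020449 + 0.005041 + 0.020449 + 0.020449 + 0.005041 = 0.122696 (working shown to 6 dp, full precision carried).
To 4 decimal places, D = 0.1227.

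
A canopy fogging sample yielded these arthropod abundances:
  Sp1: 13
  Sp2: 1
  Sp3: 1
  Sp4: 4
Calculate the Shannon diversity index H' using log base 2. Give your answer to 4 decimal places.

Total N = 13+1+1+4 = 19, so the proportions are 0.684211, 0.052632, 0.052632, 0.210526 (working shown to 6 dp, full precision carried).
Each pᵢ log₂ pᵢ term: 0.684211×(-0.547488)=-0.374597, 0.052632×(-4.247928)=-0.223575, 0.052632×(-4.247928)=-0.223575, 0.210526×(-2.247928)=-0.473248.
Sum = -1.294995, so H' = 1.2950.

1.2950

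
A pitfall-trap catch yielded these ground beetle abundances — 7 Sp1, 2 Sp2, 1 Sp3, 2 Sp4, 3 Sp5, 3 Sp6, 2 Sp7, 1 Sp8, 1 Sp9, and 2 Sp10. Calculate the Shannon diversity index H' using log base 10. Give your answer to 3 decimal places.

Total N = 7+2+1+2+3+3+2+1+1+2 = 24, so the proportions are 0.29167, 0.08333, 0.04167, 0.08333, 0.125, 0.125, 0.08333, 0.04167, 0.04167, 0.08333 (working shown to 5 dp, full precision carried).
Each pᵢ log₁₀ pᵢ term: 0.29167×(-0.53511)=-0.15607, 0.08333×(-1.07918)=-0.08993, 0.04167×(-1.38021)=-0.05751, 0.08333×(-1.07918)=-0.08993, 0.125×(-0.90309)=-0.11289, 0.125×(-0.90309)=-0.11289, 0.08333×(-1.07918)=-0.08993, 0.04167×(-1.38021)=-0.05751, 0.04167×(-1.38021)=-0.05751, 0.08333×(-1.07918)=-0.08993.
Sum = -0.91410, so H' = 0.914.

0.914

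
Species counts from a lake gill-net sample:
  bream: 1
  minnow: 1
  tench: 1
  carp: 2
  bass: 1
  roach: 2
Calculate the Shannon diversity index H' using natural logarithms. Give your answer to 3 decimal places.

Total N = 1+1+1+2+1+2 = 8, so the proportions are 0.125, 0.125, 0.125, 0.25, 0.125, 0.25 (working shown to 5 dp, full precision carried).
Each pᵢ ln pᵢ term: 0.125×(-2.07944)=-0.25993, 0.125×(-2.07944)=-0.25993, 0.125×(-2.07944)=-0.25993, 0.25×(-1.38629)=-0.34657, 0.125×(-2.07944)=-0.25993, 0.25×(-1.38629)=-0.34657.
Sum = -1.73287, so H' = 1.733.

1.733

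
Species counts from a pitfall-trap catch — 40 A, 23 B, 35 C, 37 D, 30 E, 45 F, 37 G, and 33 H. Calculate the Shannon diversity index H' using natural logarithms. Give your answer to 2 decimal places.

Total N = 40+23+35+37+30+45+37+33 = 280, so the proportions are 0.1429, 0.0821, 0.125, 0.1321, 0.1071, 0.1607, 0.1321, 0.1179 (working shown to 4 dp, full precision carried).
Each pᵢ ln pᵢ term: 0.1429×(-1.9459)=-0.2780, 0.0821×(-2.4993)=-0.2053, 0.125×(-2.0794)=-0.2599, 0.1321×(-2.0239)=-0.2674, 0.1071×(-2.2336)=-0.2393, 0.1607×(-1.8281)=-0.2938, 0.1321×(-2.0239)=-0.2674, 0.1179×(-2.1383)=-0.2520.
Sum = -2.0632, so H' = 2.06.

2.06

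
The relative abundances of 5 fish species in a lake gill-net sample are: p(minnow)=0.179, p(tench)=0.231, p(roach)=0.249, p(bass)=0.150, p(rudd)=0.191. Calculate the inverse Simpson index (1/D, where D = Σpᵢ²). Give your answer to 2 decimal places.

D = 0.179² + 0.231² + 0.249² + 0.15² + 0.191² = 0.032041 + 0.053361 + 0.062001 + 0.022500 + 0.036481 = 0.206384 (working shown to 6 dp, full precision carried).
So 1/D = 4.8453, i.e. 4.85 to 2 decimal places.

4.85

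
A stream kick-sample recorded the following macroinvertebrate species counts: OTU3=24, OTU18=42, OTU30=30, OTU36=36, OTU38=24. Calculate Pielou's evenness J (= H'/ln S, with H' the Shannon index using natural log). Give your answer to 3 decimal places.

Total N = 24+42+30+36+24 = 156, so the proportions are 0.15385, 0.26923, 0.19231, 0.23077, 0.15385 (working shown to 5 dp, full precision carried).
H' = −Σ pᵢ ln pᵢ = −((-0.28797) + (-0.35328) + (-0.31705) + (-0.33839) + (-0.28797)) = 1.58466.
With S = 5 species, ln S = 1.60944, so J = 1.58466/1.60944 = 0.98460, i.e. 0.985 to 3 decimal places.

0.985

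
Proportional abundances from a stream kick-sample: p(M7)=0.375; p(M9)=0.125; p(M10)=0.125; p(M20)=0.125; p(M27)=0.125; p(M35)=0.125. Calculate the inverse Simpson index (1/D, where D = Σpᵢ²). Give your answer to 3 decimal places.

D = 0.375² + 0.125² + 0.125² + 0.125² + 0.125² + 0.125² = 0.1406250 + 0.0156250 + 0.0156250 + 0.0156250 + 0.0156250 + 0.0156250 = 0.2187500 (working shown to 7 dp, full precision carried).
So 1/D = 4.57143, i.e. 4.571 to 3 decimal places.

4.571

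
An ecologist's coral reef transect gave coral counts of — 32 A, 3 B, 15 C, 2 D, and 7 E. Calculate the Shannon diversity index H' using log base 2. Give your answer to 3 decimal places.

1.730

Total N = 32+3+15+2+7 = 59, so the proportions are 0.54237, 0.05085, 0.25424, 0.0339, 0.11864 (working shown to 5 dp, full precision carried).
Each pᵢ log₂ pᵢ term: 0.54237×(-0.88264)=-0.47872, 0.05085×(-4.29768)=-0.21853, 0.25424×(-1.97575)=-0.50231, 0.0339×(-4.88264)=-0.16551, 0.11864×(-3.07529)=-0.36486.
Sum = -1.72994, so H' = 1.730.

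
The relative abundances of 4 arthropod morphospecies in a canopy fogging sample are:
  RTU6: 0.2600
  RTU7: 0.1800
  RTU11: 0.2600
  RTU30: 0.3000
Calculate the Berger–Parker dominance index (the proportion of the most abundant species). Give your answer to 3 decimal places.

0.300

The largest proportion is 0.3, i.e. d = 0.300 to 3 decimal places.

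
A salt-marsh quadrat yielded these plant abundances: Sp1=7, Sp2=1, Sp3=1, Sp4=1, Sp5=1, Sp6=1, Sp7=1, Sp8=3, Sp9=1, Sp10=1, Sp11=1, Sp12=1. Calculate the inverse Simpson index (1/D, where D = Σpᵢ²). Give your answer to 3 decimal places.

5.882

Total N = 7+1+1+1+1+1+1+3+1+1+1+1 = 20, so the proportions are 0.35, 0.05, 0.05, 0.05, 0.05, 0.05, 0.05, 0.15, 0.05, 0.05, 0.05, 0.05 (working shown to 7 dp, full precision carried).
D = 0.35² + 0.05² + 0.05² + 0.05² + 0.05² + 0.05² + 0.05² + 0.15² + 0.05² + 0.05² + 0.05² + 0.05² = 0.1225000 + 0.0025000 + 0.0025000 + 0.0025000 + 0.0025000 + 0.0025000 + 0.0025000 + 0.0225000 + 0.0025000 + 0.0025000 + 0.0025000 + 0.0025000 = 0.1700000.
So 1/D = 5.88235, i.e. 5.882 to 3 decimal places.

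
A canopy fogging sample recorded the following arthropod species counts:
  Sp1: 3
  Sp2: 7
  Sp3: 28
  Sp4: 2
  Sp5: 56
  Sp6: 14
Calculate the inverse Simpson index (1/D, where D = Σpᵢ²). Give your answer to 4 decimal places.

2.8961

Total N = 3+7+28+2+56+14 = 110, so the proportions are 0.0272727, 0.0636364, 0.2545455, 0.0181818, 0.5090909, 0.1272727 (working shown to 7 dp, full precision carried).
D = 0.0272727² + 0.0636364² + 0.2545455² + 0.0181818² + 0.5090909² + 0.1272727² = 0.0007438 + 0.0040496 + 0.0647934 + 0.0003306 + 0.2591736 + 0.0161983 = 0.3452893.
So 1/D = 2.896123, i.e. 2.8961 to 4 decimal places.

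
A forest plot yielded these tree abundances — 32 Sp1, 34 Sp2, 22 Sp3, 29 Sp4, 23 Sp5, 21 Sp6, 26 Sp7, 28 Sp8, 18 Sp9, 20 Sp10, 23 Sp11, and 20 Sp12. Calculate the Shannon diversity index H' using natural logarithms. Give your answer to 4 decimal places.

2.4657

Total N = 32+34+22+29+23+21+26+28+18+20+23+20 = 296, so the proportions are 0.108108, 0.114865, 0.074324, 0.097973, 0.077703, 0.070946, 0.087838, 0.094595, 0.060811, 0.067568, 0.077703, 0.067568 (working shown to 6 dp, full precision carried).
Each pᵢ ln pᵢ term: 0.108108×(-2.224624)=-0.240500, 0.114865×(-2.163999)=-0.248567, 0.074324×(-2.599317)=-0.193192, 0.097973×(-2.323064)=-0.227597, 0.077703×(-2.554865)=-0.198520, 0.070946×(-2.645837)=-0.187711, 0.087838×(-2.432263)=-0.213645, 0.094595×(-2.358155)=-0.223069, 0.060811×(-2.799988)=-0.170270, 0.067568×(-2.694627)=-0.182069, 0.077703×(-2.554865)=-0.198520, 0.067568×(-2.694627)=-0.182069.
Sum = -2.465730, so H' = 2.4657.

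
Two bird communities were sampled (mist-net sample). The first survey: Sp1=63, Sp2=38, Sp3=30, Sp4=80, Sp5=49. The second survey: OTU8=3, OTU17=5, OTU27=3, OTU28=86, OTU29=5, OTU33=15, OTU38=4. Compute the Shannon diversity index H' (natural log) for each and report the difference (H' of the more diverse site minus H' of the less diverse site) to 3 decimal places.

The first survey: N=260, proportions 0.24231, 0.14615, 0.11538, 0.30769, 0.18846, giving H' = 1.55090 (working shown to 5 dp, full precision carried).
The second survey: N=121, proportions 0.02479, 0.04132, 0.02479, 0.71074, 0.04132, 0.12397, 0.03306, giving H' = 1.06087.
Difference = |1.55090 − 1.06087| = 0.49003, i.e. 0.490 to 3 decimal places.

0.490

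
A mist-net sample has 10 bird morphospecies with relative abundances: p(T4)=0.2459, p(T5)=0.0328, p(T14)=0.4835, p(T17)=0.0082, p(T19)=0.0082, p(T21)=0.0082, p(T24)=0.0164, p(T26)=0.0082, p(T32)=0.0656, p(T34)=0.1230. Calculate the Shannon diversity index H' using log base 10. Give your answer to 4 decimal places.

0.6383

Each pᵢ log₁₀ pᵢ term (working shown to 6 dp, full precision carried): 0.2459×(-0.609241)=-0.149812, 0.0328×(-1.484126)=-0.048679, 0.4835×(-0.315604)=-0.152594, 0.0082×(-2.086186)=-0.017107, 0.0082×(-2.086186)=-0.017107, 0.0082×(-2.086186)=-0.017107, 0.0164×(-1.785156)=-0.029277, 0.0082×(-2.086186)=-0.017107, 0.0656×(-1.183096)=-0.077611, 0.123×(-0.910095)=-0.111942.
Sum = -0.638342, so H' = 0.6383.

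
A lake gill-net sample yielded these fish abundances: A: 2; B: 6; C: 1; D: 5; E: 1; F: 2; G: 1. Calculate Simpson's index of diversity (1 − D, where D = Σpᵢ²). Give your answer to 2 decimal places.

Total N = 2+6+1+5+1+2+1 = 18, so the proportions are 0.1111, 0.3333, 0.0556, 0.2778, 0.0556, 0.1111, 0.0556 (working shown to 4 dp, full precision carried).
D = 0.1111² + 0.3333² + 0.0556² + 0.2778² + 0.0556² + 0.1111² + 0.0556² = 0.0123 + 0.1111 + 0.0031 + 0.0772 + 0.0031 + 0.0123 + 0.0031 = 0.2222.
So 1 − D = 0.7778, i.e. 0.78 to 2 decimal places.

0.78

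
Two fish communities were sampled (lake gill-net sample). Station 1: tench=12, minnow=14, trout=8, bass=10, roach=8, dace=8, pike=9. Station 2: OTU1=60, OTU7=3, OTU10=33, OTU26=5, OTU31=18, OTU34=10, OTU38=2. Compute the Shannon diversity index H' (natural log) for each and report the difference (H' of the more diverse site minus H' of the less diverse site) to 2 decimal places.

0.47

Station 1: N=69, proportions 0.1739, 0.2029, 0.1159, 0.1449, 0.1159, 0.1159, 0.1304, giving H' = 1.9229 (working shown to 4 dp, full precision carried).
Station 2: N=131, proportions 0.458, 0.0229, 0.2519, 0.0382, 0.1374, 0.0763, 0.0153, giving H' = 1.4490.
Difference = |1.9229 − 1.4490| = 0.4739, i.e. 0.47 to 2 decimal places.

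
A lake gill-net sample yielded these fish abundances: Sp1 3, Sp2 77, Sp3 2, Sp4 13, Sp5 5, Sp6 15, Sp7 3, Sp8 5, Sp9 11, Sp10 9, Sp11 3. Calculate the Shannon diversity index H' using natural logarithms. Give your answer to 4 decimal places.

Total N = 3+77+2+13+5+15+3+5+11+9+3 = 146, so the proportions are 0.020548, 0.527397, 0.013699, 0.089041, 0.034247, 0.10274, 0.020548, 0.034247, 0.075342, 0.061644, 0.020548 (working shown to 6 dp, full precision carried).
Each pᵢ ln pᵢ term: 0.020548×(-3.884994)=-0.079829, 0.527397×(-0.639801)=-0.337429, 0.013699×(-4.290459)=-0.058773, 0.089041×(-2.418657)=-0.215360, 0.034247×(-3.374169)=-0.115554, 0.10274×(-2.275556)=-0.233790, 0.020548×(-3.884994)=-0.079829, 0.034247×(-3.374169)=-0.115554, 0.075342×(-2.585711)=-0.194814, 0.061644×(-2.786382)=-0.171763, 0.020548×(-3.884994)=-0.079829.
Sum = -1.682523, so H' = 1.6825.

1.6825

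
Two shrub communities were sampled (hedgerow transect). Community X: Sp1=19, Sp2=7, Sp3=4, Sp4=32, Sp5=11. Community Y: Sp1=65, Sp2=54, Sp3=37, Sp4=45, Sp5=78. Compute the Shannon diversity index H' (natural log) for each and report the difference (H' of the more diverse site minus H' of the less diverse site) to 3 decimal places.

Community X: N=73, proportions 0.26027, 0.09589, 0.05479, 0.43836, 0.15068, giving H' = 1.38099 (working shown to 5 dp, full precision carried).
Community Y: N=279, proportions 0.23297, 0.19355, 0.13262, 0.16129, 0.27957, giving H' = 1.57577.
Difference = |1.38099 − 1.57577| = 0.19478, i.e. 0.195 to 3 decimal places.

0.195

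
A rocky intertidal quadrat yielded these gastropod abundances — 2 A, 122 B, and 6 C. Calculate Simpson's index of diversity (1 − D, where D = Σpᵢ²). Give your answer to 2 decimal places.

0.12

Total N = 2+122+6 = 130, so the proportions are 0.0154, 0.9385, 0.0462 (working shown to 4 dp, full precision carried).
D = 0.0154² + 0.9385² + 0.0462² = 0.0002 + 0.8807 + 0.0021 = 0.8831.
So 1 − D = 0.1169, i.e. 0.12 to 2 decimal places.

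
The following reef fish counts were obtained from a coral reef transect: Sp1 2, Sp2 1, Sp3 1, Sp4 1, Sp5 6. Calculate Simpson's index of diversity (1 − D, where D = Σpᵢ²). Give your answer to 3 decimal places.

0.645

Total N = 2+1+1+1+6 = 11, so the proportions are 0.18182, 0.09091, 0.09091, 0.09091, 0.54545 (working shown to 5 dp, full precision carried).
D = 0.18182² + 0.09091² + 0.09091² + 0.09091² + 0.54545² = 0.03306 + 0.00826 + 0.00826 + 0.00826 + 0.29752 = 0.35537.
So 1 − D = 0.64463, i.e. 0.645 to 3 decimal places.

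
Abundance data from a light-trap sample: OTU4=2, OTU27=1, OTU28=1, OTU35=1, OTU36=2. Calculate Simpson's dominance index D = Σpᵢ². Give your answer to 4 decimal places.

Total N = 2+1+1+1+2 = 7, so the proportions are 0.285714, 0.142857, 0.142857, 0.142857, 0.285714 (working shown to 6 dp, full precision carried).
D = 0.285714² + 0.142857² + 0.142857² + 0.142857² + 0.285714² = 0.081633 + 0.020408 + 0.020408 + 0.020408 + 0.081633 = 0.224490.
To 4 decimal places, D = 0.2245.

0.2245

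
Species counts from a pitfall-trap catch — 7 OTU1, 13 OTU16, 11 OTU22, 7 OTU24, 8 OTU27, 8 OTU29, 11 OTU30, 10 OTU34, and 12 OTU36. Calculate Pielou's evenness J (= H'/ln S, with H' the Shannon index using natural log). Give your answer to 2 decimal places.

0.99

Total N = 7+13+11+7+8+8+11+10+12 = 87, so the proportions are 0.0805, 0.1494, 0.1264, 0.0805, 0.092, 0.092, 0.1264, 0.1149, 0.1379 (working shown to 4 dp, full precision carried).
H' = −Σ pᵢ ln pᵢ = −((-0.2028) + (-0.2841) + (-0.2615) + (-0.2028) + (-0.2194) + (-0.2194) + (-0.2615) + (-0.2487) + (-0.2732)) = 2.1733.
With S = 9 species, ln S = 2.1972, so J = 2.1733/2.1972 = 0.9891, i.e. 0.99 to 2 decimal places.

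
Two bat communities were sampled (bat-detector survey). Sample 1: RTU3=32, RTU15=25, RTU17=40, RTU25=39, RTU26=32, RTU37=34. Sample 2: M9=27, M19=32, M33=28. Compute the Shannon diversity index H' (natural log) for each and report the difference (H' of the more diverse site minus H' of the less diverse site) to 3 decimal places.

Sample 1: N=202, proportions 0.15842, 0.12376, 0.19802, 0.19307, 0.15842, 0.16832, giving H' = 1.78050 (working shown to 5 dp, full precision carried).
Sample 2: N=87, proportions 0.31034, 0.36782, 0.32184, giving H' = 1.09588.
Difference = |1.78050 − 1.09588| = 0.68462, i.e. 0.685 to 3 decimal places.

0.685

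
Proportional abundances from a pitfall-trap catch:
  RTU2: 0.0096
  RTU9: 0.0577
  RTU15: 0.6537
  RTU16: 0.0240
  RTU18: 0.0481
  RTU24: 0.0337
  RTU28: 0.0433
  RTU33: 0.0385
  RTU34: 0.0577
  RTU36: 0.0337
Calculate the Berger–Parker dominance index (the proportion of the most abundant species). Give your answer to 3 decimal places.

0.654

The largest proportion is 0.6537, i.e. d = 0.654 to 3 decimal places.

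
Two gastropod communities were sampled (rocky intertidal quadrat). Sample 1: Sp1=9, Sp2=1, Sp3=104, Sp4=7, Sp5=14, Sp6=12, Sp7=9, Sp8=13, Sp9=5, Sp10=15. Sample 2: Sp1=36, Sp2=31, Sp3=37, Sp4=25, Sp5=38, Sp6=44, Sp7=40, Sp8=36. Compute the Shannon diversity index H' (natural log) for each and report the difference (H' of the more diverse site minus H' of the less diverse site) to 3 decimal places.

0.450

Sample 1: N=189, proportions 0.04762, 0.00529, 0.55026, 0.03704, 0.07407, 0.06349, 0.04762, 0.06878, 0.02646, 0.07937, giving H' = 1.61759 (working shown to 5 dp, full precision carried).
Sample 2: N=287, proportions 0.12544, 0.10801, 0.12892, 0.08711, 0.1324, 0.15331, 0.13937, 0.12544, giving H' = 2.06774.
Difference = |1.61759 − 2.06774| = 0.45015, i.e. 0.450 to 3 decimal places.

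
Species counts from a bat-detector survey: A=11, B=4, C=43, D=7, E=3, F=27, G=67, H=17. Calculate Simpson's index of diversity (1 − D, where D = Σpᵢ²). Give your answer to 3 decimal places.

0.764

Total N = 11+4+43+7+3+27+67+17 = 179, so the proportions are 0.06145, 0.02235, 0.24022, 0.03911, 0.01676, 0.15084, 0.3743, 0.09497 (working shown to 5 dp, full precision carried).
D = 0.06145² + 0.02235² + 0.24022² + 0.03911² + 0.01676² + 0.15084² + 0.3743² + 0.09497² = 0.00378 + 0.00050 + 0.05771 + 0.00153 + 0.00028 + 0.02275 + 0.14010 + 0.00902 = 0.23567.
So 1 − D = 0.76433, i.e. 0.764 to 3 decimal places.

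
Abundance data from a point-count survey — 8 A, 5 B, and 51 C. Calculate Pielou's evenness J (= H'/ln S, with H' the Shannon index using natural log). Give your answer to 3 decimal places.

0.583

Total N = 8+5+51 = 64, so the proportions are 0.125, 0.07812, 0.79688 (working shown to 5 dp, full precision carried).
H' = −Σ pᵢ ln pᵢ = −((-0.25993) + (-0.19918) + (-0.18094)) = 0.64004.
With S = 3 species, ln S = 1.09861, so J = 0.64004/1.09861 = 0.58259, i.e. 0.583 to 3 decimal places.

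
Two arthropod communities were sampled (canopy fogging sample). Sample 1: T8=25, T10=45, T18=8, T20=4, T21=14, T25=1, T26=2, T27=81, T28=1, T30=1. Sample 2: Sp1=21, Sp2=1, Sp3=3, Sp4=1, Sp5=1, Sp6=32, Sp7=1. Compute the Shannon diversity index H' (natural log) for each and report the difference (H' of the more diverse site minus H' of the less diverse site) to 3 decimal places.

0.407

Sample 1: N=182, proportions 0.13736, 0.24725, 0.04396, 0.02198, 0.07692, 0.00549, 0.01099, 0.44505, 0.00549, 0.00549, giving H' = 1.53238 (working shown to 5 dp, full precision carried).
Sample 2: N=60, proportions 0.35, 0.01667, 0.05, 0.01667, 0.01667, 0.53333, 0.01667, giving H' = 1.12544.
Difference = |1.53238 − 1.12544| = 0.40694, i.e. 0.407 to 3 decimal places.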